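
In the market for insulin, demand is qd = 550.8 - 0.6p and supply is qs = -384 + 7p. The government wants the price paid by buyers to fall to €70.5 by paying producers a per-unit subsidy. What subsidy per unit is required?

At a buyer price of 70.5, quantity demanded is 550.8 − 0.6·70.5 = 508.5.
Sellers supply 508.5 only when they receive ps with -384 + 7·ps = 508.5, i.e. ps = 127.5.
s = ps − pb = 127.5 − 70.5 = 57.

Required subsidy s = €57 per unit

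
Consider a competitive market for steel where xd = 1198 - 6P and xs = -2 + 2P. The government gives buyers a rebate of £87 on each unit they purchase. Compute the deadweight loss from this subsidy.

Deadweight loss = £5676.75

Pre-subsidy: 1198 - 6P = -2 + 2P gives P* = 150, x* = 298.
With the rebate, buyers effectively pay Pb = Ps − 87, where Ps is the price sellers receive.
Demand in terms of Ps becomes xd = 1198 − 6(Ps − 87) = 1720 - 6Ps. Setting this equal to supply: 1720 - 6Ps = -2 + 2Ps, so Ps = 215.25.
Buyers pay Pb = 215.25 − 87 = 128.25; x' = -2 + 2·215.25 = 428.5.
The subsidy expands output by 428.5 − 298 = 130.5 past the efficient level; on those units the gap between marginal cost and willingness to pay runs from 0 up to 87.
DWL = ½ × 87 × 130.5 = 5676.75.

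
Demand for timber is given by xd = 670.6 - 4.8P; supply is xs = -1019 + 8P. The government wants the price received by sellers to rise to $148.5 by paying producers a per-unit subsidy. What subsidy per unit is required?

Required subsidy s = $44 per unit

At a seller price of 148.5, quantity supplied is -1019 + 8·148.5 = 169.
Buyers absorb 169 only when they pay Pb with 670.6 − 4.8·Pb = 169, i.e. Pb = 104.5.
s = Ps − Pb = 148.5 − 104.5 = 44.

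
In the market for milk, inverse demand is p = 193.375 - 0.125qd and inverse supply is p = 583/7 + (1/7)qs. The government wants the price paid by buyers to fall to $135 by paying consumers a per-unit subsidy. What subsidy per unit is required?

At a buyer price of 135, quantity demanded is 1547 − 8·135 = 467.
Sellers supply 467 only when they receive ps = 583/7 + (1/7)·467 = 150.
s = ps − pb = 150 − 135 = 15.

Required subsidy s = $15 per unit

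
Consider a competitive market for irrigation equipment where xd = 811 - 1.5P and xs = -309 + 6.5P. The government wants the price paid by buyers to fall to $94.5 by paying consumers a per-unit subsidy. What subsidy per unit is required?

Required subsidy s = $56 per unit

At a buyer price of 94.5, quantity demanded is 811 − 1.5·94.5 = 669.25.
Sellers supply 669.25 only when they receive Ps with -309 + 6.5·Ps = 669.25, i.e. Ps = 150.5.
s = Ps − Pb = 150.5 − 94.5 = 56.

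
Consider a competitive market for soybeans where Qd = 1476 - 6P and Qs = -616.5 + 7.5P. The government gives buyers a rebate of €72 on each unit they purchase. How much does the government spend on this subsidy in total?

Pre-subsidy: 1476 - 6P = -616.5 + 7.5P gives P* = 155, Q* = 546.
With the rebate, buyers effectively pay Pb = Ps − 72, where Ps is the price sellers receive.
Demand in terms of Ps becomes Qd = 1476 − 6(Ps − 72) = 1908 - 6Ps. Setting this equal to supply: 1908 - 6Ps = -616.5 + 7.5Ps, so Ps = 187.
Buyers pay Pb = 187 − 72 = 115; Q' = -616.5 + 7.5·187 = 786.
Government outlay = subsidy × quantity = 72 × 786 = 56592.

Government cost = €56592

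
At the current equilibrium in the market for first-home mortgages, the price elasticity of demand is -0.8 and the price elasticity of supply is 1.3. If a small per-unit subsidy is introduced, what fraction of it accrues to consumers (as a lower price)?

For a small subsidy around the equilibrium, the benefit split depends on the relative slopes, which at a point are proportional to the elasticities.
Buyer share = εs/(εs + |εd|) = 1.3/(1.3 + 0.8) = 13/21; seller share = |εd|/(εs + |εd|) = 8/21.

Consumer share = 13/21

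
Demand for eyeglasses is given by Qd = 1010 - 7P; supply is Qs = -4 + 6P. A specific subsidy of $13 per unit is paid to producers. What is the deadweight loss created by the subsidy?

Deadweight loss = $273

Pre-subsidy: 1010 - 7P = -4 + 6P gives P* = 78, Q* = 464.
With the subsidy, sellers receive Ps = Pb + 13 for each unit, where Pb is the price buyers pay.
Supply in terms of Pb becomes Qs = -4 + 6(Pb + 13) = 74 + 6Pb. Setting this equal to demand: 1010 - 7Pb = 74 + 6Pb, so Pb = 72.
Sellers receive Ps = 72 + 13 = 85; Q' = 1010 − 7·72 = 506.
The subsidy expands output by 506 − 464 = 42 past the efficient level; on those units the gap between marginal cost and willingness to pay runs from 0 up to 13.
DWL = ½ × 13 × 42 = 273.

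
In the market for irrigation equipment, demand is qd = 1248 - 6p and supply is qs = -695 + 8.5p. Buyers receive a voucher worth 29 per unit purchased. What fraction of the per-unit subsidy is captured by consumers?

Consumer share = 17/29

Pre-subsidy: 1248 - 6p = -695 + 8.5p gives p* = 134, q* = 444.
With the rebate, buyers effectively pay pb = ps − 29, where ps is the price sellers receive.
Demand in terms of ps becomes qd = 1248 − 6(ps − 29) = 1422 - 6ps. Setting this equal to supply: 1422 - 6ps = -695 + 8.5ps, so ps = 146.
Buyers pay pb = 146 − 29 = 117; q' = -695 + 8.5·146 = 546.
Buyers' price falls by p* − pb = 134 − 117 = 17; sellers' price rises by ps − p* = 146 − 134 = 12.
So consumers capture 17/29 = 17/29 of each unit of subsidy.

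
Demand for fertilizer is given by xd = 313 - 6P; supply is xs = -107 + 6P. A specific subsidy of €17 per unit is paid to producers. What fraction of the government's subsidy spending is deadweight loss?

DWL / government spending = 51/308

Pre-subsidy: 313 - 6P = -107 + 6P gives P* = 35, x* = 103.
With the subsidy, sellers receive Ps = Pb + 17 for each unit, where Pb is the price buyers pay.
Supply in terms of Pb becomes xs = -107 + 6(Pb + 17) = -5 + 6Pb. Setting this equal to demand: 313 - 6Pb = -5 + 6Pb, so Pb = 26.5.
Sellers receive Ps = 26.5 + 17 = 43.5; x' = 313 − 6·26.5 = 154.
ΔCS = ½(103 + 154)(35 − 26.5) = 1092.25; ΔPS = ½(103 + 154)(43.5 − 35) = 1092.25.
Government spending = 17 × 154 = 2618.
DWL = ½ × 17 × (154 − 103) = 433.5; fraction = 433.5 / 2618 = 51/308.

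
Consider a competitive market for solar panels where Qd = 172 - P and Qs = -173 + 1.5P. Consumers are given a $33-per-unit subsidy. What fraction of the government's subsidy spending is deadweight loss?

DWL / government spending = 99/538

Pre-subsidy: 172 - P = -173 + 1.5P gives P* = 138, Q* = 34.
With the rebate, buyers effectively pay Pb = Ps − 33, where Ps is the price sellers receive.
Demand in terms of Ps becomes Qd = 172 − 1(Ps − 33) = 205 - Ps. Setting this equal to supply: 205 - Ps = -173 + 1.5Ps, so Ps = 151.2.
Buyers pay Pb = 151.2 − 33 = 118.2; Q' = -173 + 1.5·151.2 = 53.8.
ΔCS = ½(34 + 53.8)(138 − 118.2) = 869.22; ΔPS = ½(34 + 53.8)(151.2 − 138) = 579.48.
Government spending = 33 × 53.8 = 1775.4.
DWL = ½ × 33 × (53.8 − 34) = 326.7; fraction = 326.7 / 1775.4 = 99/538.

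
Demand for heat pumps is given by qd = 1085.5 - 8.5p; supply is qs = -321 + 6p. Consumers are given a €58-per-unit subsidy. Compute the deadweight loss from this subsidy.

Deadweight loss = €5916

Pre-subsidy: 1085.5 - 8.5p = -321 + 6p gives p* = 97, q* = 261.
With the rebate, buyers effectively pay pb = ps − 58, where ps is the price sellers receive.
Demand in terms of ps becomes qd = 1085.5 − 8.5(ps − 58) = 1578.5 - 8.5ps. Setting this equal to supply: 1578.5 - 8.5ps = -321 + 6ps, so ps = 131.
Buyers pay pb = 131 − 58 = 73; q' = -321 + 6·131 = 465.
The subsidy expands output by 465 − 261 = 204 past the efficient level; on those units the gap between marginal cost and willingness to pay runs from 0 up to 58.
DWL = ½ × 58 × 204 = 5916.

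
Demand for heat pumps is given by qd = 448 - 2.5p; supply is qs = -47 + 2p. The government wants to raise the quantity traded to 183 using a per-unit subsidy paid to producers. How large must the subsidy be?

Required subsidy s = 9 per unit

At q = 183, invert demand for the buyer price: pb = (448 − 183)/2.5 = 106; invert supply for the seller price: ps = (183 − (-47))/2 = 115.
The subsidy must fill the gap: s = ps − pb = 115 − 106 = 9.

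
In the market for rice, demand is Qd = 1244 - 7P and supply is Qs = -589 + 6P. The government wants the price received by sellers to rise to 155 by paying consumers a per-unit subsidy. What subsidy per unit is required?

Required subsidy s = 26 per unit

At a seller price of 155, quantity supplied is -589 + 6·155 = 341.
Buyers absorb 341 only when they pay Pb with 1244 − 7·Pb = 341, i.e. Pb = 129.
s = Ps − Pb = 155 − 129 = 26.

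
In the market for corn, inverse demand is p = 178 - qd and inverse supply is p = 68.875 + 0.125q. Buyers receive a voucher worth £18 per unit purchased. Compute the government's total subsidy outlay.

Government cost = £2034

Pre-subsidy: 178 - q = 68.875 + 0.125q gives q* = 97 and p* = 81.
With the rebate, buyers effectively pay pb = ps − 18, where ps is the price sellers receive.
On the curves, pb = 178 - q and ps = 68.875 + 0.125q; the wedge ps − pb = 18 gives 68.875 + 0.125q − (178 - q) = 18, so q' = 113.
Then pb = 178 − 1·113 = 65 and ps = 68.875 + 0.125·113 = 83.
Government outlay = subsidy × quantity = 18 × 113 = 2034.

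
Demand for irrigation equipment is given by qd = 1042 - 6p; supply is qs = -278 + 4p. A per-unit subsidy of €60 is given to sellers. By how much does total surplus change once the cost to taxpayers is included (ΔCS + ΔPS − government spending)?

Pre-subsidy: 1042 - 6p = -278 + 4p gives p* = 132, q* = 250.
With the subsidy, sellers receive ps = pb + 60 for each unit, where pb is the price buyers pay.
Supply in terms of pb becomes qs = -278 + 4(pb + 60) = -38 + 4pb. Setting this equal to demand: 1042 - 6pb = -38 + 4pb, so pb = 108.
Sellers receive ps = 108 + 60 = 168; q' = 1042 − 6·108 = 394.
ΔCS = ½(250 + 394)(132 − 108) = 7728; ΔPS = ½(250 + 394)(168 − 132) = 11592.
Government spending = 60 × 394 = 23640.
Net change = 7728 + 11592 − 23640 = -4320. The loss equals the DWL triangle ½·60·144.

Net change in total surplus = -€4320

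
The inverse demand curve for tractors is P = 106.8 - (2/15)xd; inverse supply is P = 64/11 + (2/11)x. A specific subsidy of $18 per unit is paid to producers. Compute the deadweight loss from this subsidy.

Deadweight loss = 13365/26

Pre-subsidy: 106.8 - (2/15)x = 64/11 + (2/11)x gives x* = 8331/26 and P* = 833/13.
With the subsidy, sellers receive Ps = Pb + 18 for each unit, where Pb is the price buyers pay.
On the curves, Pb = 106.8 - (2/15)x and Ps = 64/11 + (2/11)x; the wedge Ps − Pb = 18 gives 64/11 + (2/11)x − (106.8 - (2/15)x) = 18, so x' = 4908/13.
Then Pb = 106.8 − (2/15)·(4908/13) = 734/13 and Ps = 64/11 + (2/11)·(4908/13) = 968/13.
The subsidy expands output by 4908/13 − 8331/26 = 1485/26 past the efficient level; on those units the gap between marginal cost and willingness to pay runs from 0 up to 18.
DWL = ½ × 18 × 1485/26 = 13365/26.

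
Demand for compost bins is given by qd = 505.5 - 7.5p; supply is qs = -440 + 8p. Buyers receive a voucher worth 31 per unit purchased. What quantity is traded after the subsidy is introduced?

q' = 168

Pre-subsidy: 505.5 - 7.5p = -440 + 8p gives p* = 61, q* = 48.
With the rebate, buyers effectively pay pb = ps − 31, where ps is the price sellers receive.
Demand in terms of ps becomes qd = 505.5 − 7.5(ps − 31) = 738 - 7.5ps. Setting this equal to supply: 738 - 7.5ps = -440 + 8ps, so ps = 76.
Buyers pay pb = 76 − 31 = 45; q' = -440 + 8·76 = 168.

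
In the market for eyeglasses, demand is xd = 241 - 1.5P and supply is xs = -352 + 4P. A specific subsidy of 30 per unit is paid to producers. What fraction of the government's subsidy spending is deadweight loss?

Pre-subsidy: 241 - 1.5P = -352 + 4P gives P* = 1186/11, x* = 872/11.
With the subsidy, sellers receive Ps = Pb + 30 for each unit, where Pb is the price buyers pay.
Supply in terms of Pb becomes xs = -352 + 4(Pb + 30) = -232 + 4Pb. Setting this equal to demand: 241 - 1.5Pb = -232 + 4Pb, so Pb = 86.
Sellers receive Ps = 86 + 30 = 116; x' = 241 − 1.5·86 = 112.
ΔCS = ½(872/11 + 112)(1186/11 − 86) = 252480/121; ΔPS = ½(872/11 + 112)(116 − 1186/11) = 94680/121.
Government spending = 30 × 112 = 3360.
DWL = ½ × 30 × (112 − 872/11) = 5400/11; fraction = (5400/11) / 3360 = 45/308.

DWL / government spending = 45/308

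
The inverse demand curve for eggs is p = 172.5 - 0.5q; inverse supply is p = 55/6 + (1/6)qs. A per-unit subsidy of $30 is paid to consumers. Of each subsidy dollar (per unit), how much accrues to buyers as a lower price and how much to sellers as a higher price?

Buyers gain $22.5 per unit; sellers gain $7.5 per unit

Pre-subsidy: 172.5 - 0.5q = 55/6 + (1/6)q gives q* = 245 and p* = 50.
With the rebate, buyers effectively pay pb = ps − 30, where ps is the price sellers receive.
On the curves, pb = 172.5 - 0.5q and ps = 55/6 + (1/6)q; the wedge ps − pb = 30 gives 55/6 + (1/6)q − (172.5 - 0.5q) = 30, so q' = 290.
Then pb = 172.5 − 0.5·290 = 27.5 and ps = 55/6 + (1/6)·290 = 57.5.
Buyers' price falls by p* − pb = 50 − 27.5 = 22.5; sellers' price rises by ps − p* = 57.5 − 50 = 7.5.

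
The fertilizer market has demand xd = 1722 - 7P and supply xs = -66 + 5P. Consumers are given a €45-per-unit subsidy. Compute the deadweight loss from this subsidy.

Pre-subsidy: 1722 - 7P = -66 + 5P gives P* = 149, x* = 679.
With the rebate, buyers effectively pay Pb = Ps − 45, where Ps is the price sellers receive.
Demand in terms of Ps becomes xd = 1722 − 7(Ps − 45) = 2037 - 7Ps. Setting this equal to supply: 2037 - 7Ps = -66 + 5Ps, so Ps = 175.25.
Buyers pay Pb = 175.25 − 45 = 130.25; x' = -66 + 5·175.25 = 810.25.
The subsidy expands output by 810.25 − 679 = 131.25 past the efficient level; on those units the gap between marginal cost and willingness to pay runs from 0 up to 45.
DWL = ½ × 45 × 131.25 = 2953.125.

Deadweight loss = €2953.125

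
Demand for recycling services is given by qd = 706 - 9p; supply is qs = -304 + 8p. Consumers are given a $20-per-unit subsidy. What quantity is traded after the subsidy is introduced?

q' = 256

Pre-subsidy: 706 - 9p = -304 + 8p gives p* = 1010/17, q* = 2912/17.
With the rebate, buyers effectively pay pb = ps − 20, where ps is the price sellers receive.
Demand in terms of ps becomes qd = 706 − 9(ps − 20) = 886 - 9ps. Setting this equal to supply: 886 - 9ps = -304 + 8ps, so ps = 70.
Buyers pay pb = 70 − 20 = 50; q' = -304 + 8·70 = 256.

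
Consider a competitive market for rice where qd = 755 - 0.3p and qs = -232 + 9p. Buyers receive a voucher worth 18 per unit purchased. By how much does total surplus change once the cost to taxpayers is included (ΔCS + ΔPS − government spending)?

Pre-subsidy: 755 - 0.3p = -232 + 9p gives p* = 3290/31, q* = 22418/31.
With the rebate, buyers effectively pay pb = ps − 18, where ps is the price sellers receive.
Demand in terms of ps becomes qd = 755 − 0.3(ps − 18) = 760.4 - 0.3ps. Setting this equal to supply: 760.4 - 0.3ps = -232 + 9ps, so ps = 3308/31.
Buyers pay pb = 3308/31 − 18 = 2750/31; q' = -232 + 9·(3308/31) = 22580/31.
ΔCS = ½(22418/31 + 22580/31)(3290/31 − 2750/31) = 12149460/961; ΔPS = ½(22418/31 + 22580/31)(3308/31 − 3290/31) = 404982/961.
Government spending = 18 × 22580/31 = 406440/31.
Net change = 12149460/961 + 404982/961 − 406440/31 = -1458/31. The loss equals the DWL triangle ½·18·162/31.

Net change in total surplus = -1458/31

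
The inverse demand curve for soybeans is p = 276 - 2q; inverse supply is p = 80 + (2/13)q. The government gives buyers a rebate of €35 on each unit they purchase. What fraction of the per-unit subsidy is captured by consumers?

Pre-subsidy: 276 - 2q = 80 + (2/13)q gives q* = 91 and p* = 94.
With the rebate, buyers effectively pay pb = ps − 35, where ps is the price sellers receive.
On the curves, pb = 276 - 2q and ps = 80 + (2/13)q; the wedge ps − pb = 35 gives 80 + (2/13)q − (276 - 2q) = 35, so q' = 107.25.
Then pb = 276 − 2·107.25 = 61.5 and ps = 80 + (2/13)·107.25 = 96.5.
Buyers' price falls by p* − pb = 94 − 61.5 = 32.5; sellers' price rises by ps − p* = 96.5 − 94 = 2.5.
So consumers capture 32.5/35 = 13/14 of each unit of subsidy.

Consumer share = 13/14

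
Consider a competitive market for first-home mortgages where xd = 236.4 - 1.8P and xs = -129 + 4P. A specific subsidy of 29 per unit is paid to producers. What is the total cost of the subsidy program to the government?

Government cost = 4611

Pre-subsidy: 236.4 - 1.8P = -129 + 4P gives P* = 63, x* = 123.
With the subsidy, sellers receive Ps = Pb + 29 for each unit, where Pb is the price buyers pay.
Supply in terms of Pb becomes xs = -129 + 4(Pb + 29) = -13 + 4Pb. Setting this equal to demand: 236.4 - 1.8Pb = -13 + 4Pb, so Pb = 43.
Sellers receive Ps = 43 + 29 = 72; x' = 236.4 − 1.8·43 = 159.
Government outlay = subsidy × quantity = 29 × 159 = 4611.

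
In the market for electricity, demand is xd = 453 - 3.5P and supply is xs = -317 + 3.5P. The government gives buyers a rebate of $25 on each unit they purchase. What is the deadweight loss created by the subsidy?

Deadweight loss = $546.875

Pre-subsidy: 453 - 3.5P = -317 + 3.5P gives P* = 110, x* = 68.
With the rebate, buyers effectively pay Pb = Ps − 25, where Ps is the price sellers receive.
Demand in terms of Ps becomes xd = 453 − 3.5(Ps − 25) = 540.5 - 3.5Ps. Setting this equal to supply: 540.5 - 3.5Ps = -317 + 3.5Ps, so Ps = 122.5.
Buyers pay Pb = 122.5 − 25 = 97.5; x' = -317 + 3.5·122.5 = 111.75.
The subsidy expands output by 111.75 − 68 = 43.75 past the efficient level; on those units the gap between marginal cost and willingness to pay runs from 0 up to 25.
DWL = ½ × 25 × 43.75 = 546.875.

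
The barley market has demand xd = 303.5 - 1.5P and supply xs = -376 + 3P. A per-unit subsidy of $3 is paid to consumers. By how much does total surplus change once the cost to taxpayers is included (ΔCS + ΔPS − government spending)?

Net change in total surplus = -$4.5

Pre-subsidy: 303.5 - 1.5P = -376 + 3P gives P* = 151, x* = 77.
With the rebate, buyers effectively pay Pb = Ps − 3, where Ps is the price sellers receive.
Demand in terms of Ps becomes xd = 303.5 − 1.5(Ps − 3) = 308 - 1.5Ps. Setting this equal to supply: 308 - 1.5Ps = -376 + 3Ps, so Ps = 152.
Buyers pay Pb = 152 − 3 = 149; x' = -376 + 3·152 = 80.
ΔCS = ½(77 + 80)(151 − 149) = 157; ΔPS = ½(77 + 80)(152 − 151) = 78.5.
Government spending = 3 × 80 = 240.
Net change = 157 + 78.5 − 240 = -4.5. The loss equals the DWL triangle ½·3·3.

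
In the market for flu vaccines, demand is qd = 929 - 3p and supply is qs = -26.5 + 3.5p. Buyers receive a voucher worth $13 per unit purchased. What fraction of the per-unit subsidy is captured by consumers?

Consumer share = 7/13

Pre-subsidy: 929 - 3p = -26.5 + 3.5p gives p* = 147, q* = 488.
With the rebate, buyers effectively pay pb = ps − 13, where ps is the price sellers receive.
Demand in terms of ps becomes qd = 929 − 3(ps − 13) = 968 - 3ps. Setting this equal to supply: 968 - 3ps = -26.5 + 3.5ps, so ps = 153.
Buyers pay pb = 153 − 13 = 140; q' = -26.5 + 3.5·153 = 509.
Buyers' price falls by p* − pb = 147 − 140 = 7; sellers' price rises by ps − p* = 153 − 147 = 6.
So consumers capture 7/13 = 7/13 of each unit of subsidy.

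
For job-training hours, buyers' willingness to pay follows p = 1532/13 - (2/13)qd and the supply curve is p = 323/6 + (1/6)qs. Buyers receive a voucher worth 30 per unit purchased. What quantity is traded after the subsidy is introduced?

Pre-subsidy: 1532/13 - (2/13)q = 323/6 + (1/6)q gives q* = 199.72 and p* = 87.12.
With the rebate, buyers effectively pay pb = ps − 30, where ps is the price sellers receive.
On the curves, pb = 1532/13 - (2/13)q and ps = 323/6 + (1/6)q; the wedge ps − pb = 30 gives 323/6 + (1/6)q − (1532/13 - (2/13)q) = 30, so q' = 293.32.
Then pb = 1532/13 − (2/13)·293.32 = 72.72 and ps = 323/6 + (1/6)·293.32 = 102.72.

q' = 293.32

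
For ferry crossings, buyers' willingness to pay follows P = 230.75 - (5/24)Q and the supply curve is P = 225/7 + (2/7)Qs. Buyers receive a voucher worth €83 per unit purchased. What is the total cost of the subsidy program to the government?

Government cost = €47310

Pre-subsidy: 230.75 - (5/24)Q = 225/7 + (2/7)Q gives Q* = 402 and P* = 147.
With the rebate, buyers effectively pay Pb = Ps − 83, where Ps is the price sellers receive.
On the curves, Pb = 230.75 - (5/24)Q and Ps = 225/7 + (2/7)Q; the wedge Ps − Pb = 83 gives 225/7 + (2/7)Q − (230.75 - (5/24)Q) = 83, so Q' = 570.
Then Pb = 230.75 − (5/24)·570 = 112 and Ps = 225/7 + (2/7)·570 = 195.
Government outlay = subsidy × quantity = 83 × 570 = 47310.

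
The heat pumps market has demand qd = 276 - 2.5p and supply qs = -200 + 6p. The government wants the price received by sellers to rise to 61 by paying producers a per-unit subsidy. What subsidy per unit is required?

Required subsidy s = 17 per unit

At a seller price of 61, quantity supplied is -200 + 6·61 = 166.
Buyers absorb 166 only when they pay pb with 276 − 2.5·pb = 166, i.e. pb = 44.
s = ps − pb = 61 − 44 = 17.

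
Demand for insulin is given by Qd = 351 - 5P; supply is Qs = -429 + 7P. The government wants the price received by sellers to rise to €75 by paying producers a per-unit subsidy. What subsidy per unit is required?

At a seller price of 75, quantity supplied is -429 + 7·75 = 96.
Buyers absorb 96 only when they pay Pb with 351 − 5·Pb = 96, i.e. Pb = 51.
s = Ps − Pb = 75 − 51 = 24.

Required subsidy s = €24 per unit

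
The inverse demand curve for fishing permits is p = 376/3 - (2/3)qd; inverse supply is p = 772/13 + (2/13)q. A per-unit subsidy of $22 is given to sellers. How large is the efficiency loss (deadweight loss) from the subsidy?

Deadweight loss = $294.9375

Pre-subsidy: 376/3 - (2/3)q = 772/13 + (2/13)q gives q* = 80.375 and p* = 71.75.
With the subsidy, sellers receive ps = pb + 22 for each unit, where pb is the price buyers pay.
On the curves, pb = 376/3 - (2/3)q and ps = 772/13 + (2/13)q; the wedge ps − pb = 22 gives 772/13 + (2/13)q − (376/3 - (2/3)q) = 22, so q' = 107.1875.
Then pb = 376/3 − (2/3)·107.1875 = 53.875 and ps = 772/13 + (2/13)·107.1875 = 75.875.
The subsidy expands output by 107.1875 − 80.375 = 26.8125 past the efficient level; on those units the gap between marginal cost and willingness to pay runs from 0 up to 22.
DWL = ½ × 22 × 26.8125 = 294.9375.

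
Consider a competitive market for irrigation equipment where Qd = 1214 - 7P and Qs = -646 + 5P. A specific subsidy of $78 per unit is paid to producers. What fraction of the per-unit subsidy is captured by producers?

Pre-subsidy: 1214 - 7P = -646 + 5P gives P* = 155, Q* = 129.
With the subsidy, sellers receive Ps = Pb + 78 for each unit, where Pb is the price buyers pay.
Supply in terms of Pb becomes Qs = -646 + 5(Pb + 78) = -256 + 5Pb. Setting this equal to demand: 1214 - 7Pb = -256 + 5Pb, so Pb = 122.5.
Sellers receive Ps = 122.5 + 78 = 200.5; Q' = 1214 − 7·122.5 = 356.5.
Buyers' price falls by P* − Pb = 155 − 122.5 = 32.5; sellers' price rises by Ps − P* = 200.5 − 155 = 45.5.
So producers capture 45.5/78 = 7/12 of each unit of subsidy.

Producer share = 7/12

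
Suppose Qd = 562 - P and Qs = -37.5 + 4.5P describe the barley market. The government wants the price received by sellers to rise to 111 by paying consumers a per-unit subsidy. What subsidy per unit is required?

At a seller price of 111, quantity supplied is -37.5 + 4.5·111 = 462.
Buyers absorb 462 only when they pay Pb with 562 − 1·Pb = 462, i.e. Pb = 100.
s = Ps − Pb = 111 − 100 = 11.

Required subsidy s = 11 per unit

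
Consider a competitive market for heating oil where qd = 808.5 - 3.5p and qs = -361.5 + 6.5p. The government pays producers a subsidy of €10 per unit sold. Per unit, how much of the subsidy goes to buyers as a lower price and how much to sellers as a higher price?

Pre-subsidy: 808.5 - 3.5p = -361.5 + 6.5p gives p* = 117, q* = 399.
With the subsidy, sellers receive ps = pb + 10 for each unit, where pb is the price buyers pay.
Supply in terms of pb becomes qs = -361.5 + 6.5(pb + 10) = -296.5 + 6.5pb. Setting this equal to demand: 808.5 - 3.5pb = -296.5 + 6.5pb, so pb = 110.5.
Sellers receive ps = 110.5 + 10 = 120.5; q' = 808.5 − 3.5·110.5 = 421.75.
Buyers' price falls by p* − pb = 117 − 110.5 = 6.5; sellers' price rises by ps − p* = 120.5 − 117 = 3.5.

Buyers gain €6.5 per unit; sellers gain €3.5 per unit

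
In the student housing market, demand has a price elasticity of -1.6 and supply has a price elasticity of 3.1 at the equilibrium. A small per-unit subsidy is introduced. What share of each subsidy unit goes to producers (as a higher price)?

For a small subsidy around the equilibrium, the benefit split depends on the relative slopes, which at a point are proportional to the elasticities.
Buyer share = εs/(εs + |εd|) = 3.1/(3.1 + 1.6) = 31/47; seller share = |εd|/(εs + |εd|) = 16/47.
So producers capture 16/47 of the subsidy.

Producer share = 16/47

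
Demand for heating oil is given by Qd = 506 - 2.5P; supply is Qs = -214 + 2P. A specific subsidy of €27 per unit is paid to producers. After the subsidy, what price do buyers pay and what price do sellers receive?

Pre-subsidy: 506 - 2.5P = -214 + 2P gives P* = 160, Q* = 106.
With the subsidy, sellers receive Ps = Pb + 27 for each unit, where Pb is the price buyers pay.
Supply in terms of Pb becomes Qs = -214 + 2(Pb + 27) = -160 + 2Pb. Setting this equal to demand: 506 - 2.5Pb = -160 + 2Pb, so Pb = 148.
Sellers receive Ps = 148 + 27 = 175; Q' = 506 − 2.5·148 = 136.

Buyers pay €148; sellers receive €175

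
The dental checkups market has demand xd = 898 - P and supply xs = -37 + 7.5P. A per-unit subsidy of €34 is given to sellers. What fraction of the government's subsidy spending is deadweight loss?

Pre-subsidy: 898 - P = -37 + 7.5P gives P* = 110, x* = 788.
With the subsidy, sellers receive Ps = Pb + 34 for each unit, where Pb is the price buyers pay.
Supply in terms of Pb becomes xs = -37 + 7.5(Pb + 34) = 218 + 7.5Pb. Setting this equal to demand: 898 - Pb = 218 + 7.5Pb, so Pb = 80.
Sellers receive Ps = 80 + 34 = 114; x' = 898 − 1·80 = 818.
ΔCS = ½(788 + 818)(110 − 80) = 24090; ΔPS = ½(788 + 818)(114 − 110) = 3212.
Government spending = 34 × 818 = 27812.
DWL = ½ × 34 × (818 − 788) = 510; fraction = 510 / 27812 = 15/818.

DWL / government spending = 15/818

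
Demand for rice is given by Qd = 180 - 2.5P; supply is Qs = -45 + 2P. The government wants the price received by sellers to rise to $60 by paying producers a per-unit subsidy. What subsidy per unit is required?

At a seller price of 60, quantity supplied is -45 + 2·60 = 75.
Buyers absorb 75 only when they pay Pb with 180 − 2.5·Pb = 75, i.e. Pb = 42.
s = Ps − Pb = 60 − 42 = 18.

Required subsidy s = $18 per unit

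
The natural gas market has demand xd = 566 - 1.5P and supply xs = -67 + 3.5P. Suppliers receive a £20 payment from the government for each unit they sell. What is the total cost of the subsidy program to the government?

Pre-subsidy: 566 - 1.5P = -67 + 3.5P gives P* = 126.6, x* = 376.1.
With the subsidy, sellers receive Ps = Pb + 20 for each unit, where Pb is the price buyers pay.
Supply in terms of Pb becomes xs = -67 + 3.5(Pb + 20) = 3 + 3.5Pb. Setting this equal to demand: 566 - 1.5Pb = 3 + 3.5Pb, so Pb = 112.6.
Sellers receive Ps = 112.6 + 20 = 132.6; x' = 566 − 1.5·112.6 = 397.1.
Government outlay = subsidy × quantity = 20 × 397.1 = 7942.

Government cost = £7942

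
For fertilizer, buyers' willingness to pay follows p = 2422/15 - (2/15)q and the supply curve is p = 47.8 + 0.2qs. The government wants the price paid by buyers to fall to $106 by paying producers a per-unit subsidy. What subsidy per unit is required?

Required subsidy s = $25 per unit

At a buyer price of 106, quantity demanded is 1211 − 7.5·106 = 416.
Sellers supply 416 only when they receive ps = 47.8 + 0.2·416 = 131.
s = ps − pb = 131 − 106 = 25.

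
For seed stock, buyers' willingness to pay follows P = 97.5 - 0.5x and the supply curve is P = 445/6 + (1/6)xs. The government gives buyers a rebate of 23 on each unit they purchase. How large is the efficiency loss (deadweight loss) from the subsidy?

Deadweight loss = 396.75

Pre-subsidy: 97.5 - 0.5x = 445/6 + (1/6)x gives x* = 35 and P* = 80.
With the rebate, buyers effectively pay Pb = Ps − 23, where Ps is the price sellers receive.
On the curves, Pb = 97.5 - 0.5x and Ps = 445/6 + (1/6)x; the wedge Ps − Pb = 23 gives 445/6 + (1/6)x − (97.5 - 0.5x) = 23, so x' = 69.5.
Then Pb = 97.5 − 0.5·69.5 = 62.75 and Ps = 445/6 + (1/6)·69.5 = 85.75.
The subsidy expands output by 69.5 − 35 = 34.5 past the efficient level; on those units the gap between marginal cost and willingness to pay runs from 0 up to 23.
DWL = ½ × 23 × 34.5 = 396.75.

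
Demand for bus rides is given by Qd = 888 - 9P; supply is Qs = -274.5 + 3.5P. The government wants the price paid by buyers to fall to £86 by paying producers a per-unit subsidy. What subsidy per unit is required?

Required subsidy s = £25 per unit

At a buyer price of 86, quantity demanded is 888 − 9·86 = 114.
Sellers supply 114 only when they receive Ps with -274.5 + 3.5·Ps = 114, i.e. Ps = 111.
s = Ps − Pb = 111 − 86 = 25.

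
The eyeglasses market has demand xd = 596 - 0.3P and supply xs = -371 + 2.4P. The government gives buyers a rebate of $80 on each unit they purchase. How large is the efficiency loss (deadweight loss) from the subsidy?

Pre-subsidy: 596 - 0.3P = -371 + 2.4P gives P* = 9670/27, x* = 4397/9.
With the rebate, buyers effectively pay Pb = Ps − 80, where Ps is the price sellers receive.
Demand in terms of Ps becomes xd = 596 − 0.3(Ps − 80) = 620 - 0.3Ps. Setting this equal to supply: 620 - 0.3Ps = -371 + 2.4Ps, so Ps = 9910/27.
Buyers pay Pb = 9910/27 − 80 = 7750/27; x' = -371 + 2.4·(9910/27) = 4589/9.
The subsidy expands output by 4589/9 − 4397/9 = 64/3 past the efficient level; on those units the gap between marginal cost and willingness to pay runs from 0 up to 80.
DWL = ½ × 80 × 64/3 = 2560/3.

Deadweight loss = 2560/3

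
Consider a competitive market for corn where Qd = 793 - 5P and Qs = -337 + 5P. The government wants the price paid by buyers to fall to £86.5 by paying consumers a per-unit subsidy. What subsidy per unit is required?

Required subsidy s = £53 per unit

At a buyer price of 86.5, quantity demanded is 793 − 5·86.5 = 360.5.
Sellers supply 360.5 only when they receive Ps with -337 + 5·Ps = 360.5, i.e. Ps = 139.5.
s = Ps − Pb = 139.5 − 86.5 = 53.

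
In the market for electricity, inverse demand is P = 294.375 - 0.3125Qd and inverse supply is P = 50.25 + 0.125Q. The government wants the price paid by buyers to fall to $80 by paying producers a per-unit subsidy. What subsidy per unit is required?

At a buyer price of 80, quantity demanded is 942 − 3.2·80 = 686.
Sellers supply 686 only when they receive Ps = 50.25 + 0.125·686 = 136.
s = Ps − Pb = 136 − 80 = 56.

Required subsidy s = $56 per unit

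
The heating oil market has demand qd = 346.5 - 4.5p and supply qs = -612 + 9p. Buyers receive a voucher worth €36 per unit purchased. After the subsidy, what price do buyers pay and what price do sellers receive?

Pre-subsidy: 346.5 - 4.5p = -612 + 9p gives p* = 71, q* = 27.
With the rebate, buyers effectively pay pb = ps − 36, where ps is the price sellers receive.
Demand in terms of ps becomes qd = 346.5 − 4.5(ps − 36) = 508.5 - 4.5ps. Setting this equal to supply: 508.5 - 4.5ps = -612 + 9ps, so ps = 83.
Buyers pay pb = 83 − 36 = 47; q' = -612 + 9·83 = 135.

Buyers pay €47; sellers receive €83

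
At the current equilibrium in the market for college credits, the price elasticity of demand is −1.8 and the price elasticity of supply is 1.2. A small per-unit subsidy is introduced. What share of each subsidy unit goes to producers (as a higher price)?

For a small subsidy around the equilibrium, the benefit split depends on the relative slopes, which at a point are proportional to the elasticities.
Buyer share = εs/(εs + |εd|) = 1.2/(1.2 + 1.8) = 0.4; seller share = |εd|/(εs + |εd|) = 0.6.
So producers capture 0.6 of the subsidy.

Producer share = 0.6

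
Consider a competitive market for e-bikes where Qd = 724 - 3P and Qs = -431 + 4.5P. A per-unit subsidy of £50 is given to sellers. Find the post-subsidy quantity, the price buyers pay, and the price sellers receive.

Q' = 352; buyers pay £124; sellers receive £174

Pre-subsidy: 724 - 3P = -431 + 4.5P gives P* = 154, Q* = 262.
With the subsidy, sellers receive Ps = Pb + 50 for each unit, where Pb is the price buyers pay.
Supply in terms of Pb becomes Qs = -431 + 4.5(Pb + 50) = -206 + 4.5Pb. Setting this equal to demand: 724 - 3Pb = -206 + 4.5Pb, so Pb = 124.
Sellers receive Ps = 124 + 50 = 174; Q' = 724 − 3·124 = 352.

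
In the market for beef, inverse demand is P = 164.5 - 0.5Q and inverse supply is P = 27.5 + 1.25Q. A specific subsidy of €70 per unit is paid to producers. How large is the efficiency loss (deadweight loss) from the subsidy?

Deadweight loss = €1400

Pre-subsidy: 164.5 - 0.5Q = 27.5 + 1.25Q gives Q* = 548/7 and P* = 1755/14.
With the subsidy, sellers receive Ps = Pb + 70 for each unit, where Pb is the price buyers pay.
On the curves, Pb = 164.5 - 0.5Q and Ps = 27.5 + 1.25Q; the wedge Ps − Pb = 70 gives 27.5 + 1.25Q − (164.5 - 0.5Q) = 70, so Q' = 828/7.
Then Pb = 164.5 − 0.5·(828/7) = 1475/14 and Ps = 27.5 + 1.25·(828/7) = 2455/14.
The subsidy expands output by 828/7 − 548/7 = 40 past the efficient level; on those units the gap between marginal cost and willingness to pay runs from 0 up to 70.
DWL = ½ × 70 × 40 = 1400.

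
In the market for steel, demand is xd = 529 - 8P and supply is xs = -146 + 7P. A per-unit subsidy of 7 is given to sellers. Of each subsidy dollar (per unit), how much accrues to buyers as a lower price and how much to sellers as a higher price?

Buyers gain 49/15 per unit; sellers gain 56/15 per unit

Pre-subsidy: 529 - 8P = -146 + 7P gives P* = 45, x* = 169.
With the subsidy, sellers receive Ps = Pb + 7 for each unit, where Pb is the price buyers pay.
Supply in terms of Pb becomes xs = -146 + 7(Pb + 7) = -97 + 7Pb. Setting this equal to demand: 529 - 8Pb = -97 + 7Pb, so Pb = 626/15.
Sellers receive Ps = 626/15 + 7 = 731/15; x' = 529 − 8·(626/15) = 2927/15.
Buyers' price falls by P* − Pb = 45 − 626/15 = 49/15; sellers' price rises by Ps − P* = 731/15 − 45 = 56/15.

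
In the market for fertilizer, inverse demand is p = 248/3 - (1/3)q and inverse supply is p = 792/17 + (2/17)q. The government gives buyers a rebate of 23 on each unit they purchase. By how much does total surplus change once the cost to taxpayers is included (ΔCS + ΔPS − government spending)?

Net change in total surplus = -586.5

Pre-subsidy: 248/3 - (1/3)q = 792/17 + (2/17)q gives q* = 80 and p* = 56.
With the rebate, buyers effectively pay pb = ps − 23, where ps is the price sellers receive.
On the curves, pb = 248/3 - (1/3)q and ps = 792/17 + (2/17)q; the wedge ps − pb = 23 gives 792/17 + (2/17)q − (248/3 - (1/3)q) = 23, so q' = 131.
Then pb = 248/3 − (1/3)·131 = 39 and ps = 792/17 + (2/17)·131 = 62.
ΔCS = ½(80 + 131)(56 − 39) = 1793.5; ΔPS = ½(80 + 131)(62 − 56) = 633.
Government spending = 23 × 131 = 3013.
Net change = 1793.5 + 633 − 3013 = -586.5. The loss equals the DWL triangle ½·23·51.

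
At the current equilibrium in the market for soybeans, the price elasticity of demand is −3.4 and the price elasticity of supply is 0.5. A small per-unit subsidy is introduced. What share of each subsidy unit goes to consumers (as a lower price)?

Consumer share = 5/39

For a small subsidy around the equilibrium, the benefit split depends on the relative slopes, which at a point are proportional to the elasticities.
Buyer share = εs/(εs + |εd|) = 0.5/(0.5 + 3.4) = 5/39; seller share = |εd|/(εs + |εd|) = 34/39.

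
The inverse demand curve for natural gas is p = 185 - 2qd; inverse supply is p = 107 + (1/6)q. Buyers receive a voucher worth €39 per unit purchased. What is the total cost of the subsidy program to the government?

Pre-subsidy: 185 - 2q = 107 + (1/6)q gives q* = 36 and p* = 113.
With the rebate, buyers effectively pay pb = ps − 39, where ps is the price sellers receive.
On the curves, pb = 185 - 2q and ps = 107 + (1/6)q; the wedge ps − pb = 39 gives 107 + (1/6)q − (185 - 2q) = 39, so q' = 54.
Then pb = 185 − 2·54 = 77 and ps = 107 + (1/6)·54 = 116.
Government outlay = subsidy × quantity = 39 × 54 = 2106.

Government cost = €2106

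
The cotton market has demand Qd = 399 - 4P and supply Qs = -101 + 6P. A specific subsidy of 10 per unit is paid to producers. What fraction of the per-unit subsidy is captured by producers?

Pre-subsidy: 399 - 4P = -101 + 6P gives P* = 50, Q* = 199.
With the subsidy, sellers receive Ps = Pb + 10 for each unit, where Pb is the price buyers pay.
Supply in terms of Pb becomes Qs = -101 + 6(Pb + 10) = -41 + 6Pb. Setting this equal to demand: 399 - 4Pb = -41 + 6Pb, so Pb = 44.
Sellers receive Ps = 44 + 10 = 54; Q' = 399 − 4·44 = 223.
Buyers' price falls by P* − Pb = 50 − 44 = 6; sellers' price rises by Ps − P* = 54 − 50 = 4.
So producers capture 4/10 = 0.4 of each unit of subsidy.

Producer share = 0.4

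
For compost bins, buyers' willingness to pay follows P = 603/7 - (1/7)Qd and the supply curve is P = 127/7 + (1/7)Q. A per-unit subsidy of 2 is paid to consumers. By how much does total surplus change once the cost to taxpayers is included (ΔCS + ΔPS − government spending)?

Pre-subsidy: 603/7 - (1/7)Q = 127/7 + (1/7)Q gives Q* = 238 and P* = 365/7.
With the rebate, buyers effectively pay Pb = Ps − 2, where Ps is the price sellers receive.
On the curves, Pb = 603/7 - (1/7)Q and Ps = 127/7 + (1/7)Q; the wedge Ps − Pb = 2 gives 127/7 + (1/7)Q − (603/7 - (1/7)Q) = 2, so Q' = 245.
Then Pb = 603/7 − (1/7)·245 = 358/7 and Ps = 127/7 + (1/7)·245 = 372/7.
ΔCS = ½(238 + 245)(365/7 − 358/7) = 241.5; ΔPS = ½(238 + 245)(372/7 − 365/7) = 241.5.
Government spending = 2 × 245 = 490.
Net change = 241.5 + 241.5 − 490 = -7. The loss equals the DWL triangle ½·2·7.

Net change in total surplus = -7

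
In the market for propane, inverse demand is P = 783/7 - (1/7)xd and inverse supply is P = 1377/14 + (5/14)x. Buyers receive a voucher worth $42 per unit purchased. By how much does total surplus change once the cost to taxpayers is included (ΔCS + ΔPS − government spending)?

Pre-subsidy: 783/7 - (1/7)x = 1377/14 + (5/14)x gives x* = 27 and P* = 108.
With the rebate, buyers effectively pay Pb = Ps − 42, where Ps is the price sellers receive.
On the curves, Pb = 783/7 - (1/7)x and Ps = 1377/14 + (5/14)x; the wedge Ps − Pb = 42 gives 1377/14 + (5/14)x − (783/7 - (1/7)x) = 42, so x' = 111.
Then Pb = 783/7 − (1/7)·111 = 96 and Ps = 1377/14 + (5/14)·111 = 138.
ΔCS = ½(27 + 111)(108 − 96) = 828; ΔPS = ½(27 + 111)(138 − 108) = 2070.
Government spending = 42 × 111 = 4662.
Net change = 828 + 2070 − 4662 = -1764. The loss equals the DWL triangle ½·42·84.

Net change in total surplus = -$1764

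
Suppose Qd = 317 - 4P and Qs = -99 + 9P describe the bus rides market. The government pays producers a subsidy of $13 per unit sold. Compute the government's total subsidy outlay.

Government cost = $2925

Pre-subsidy: 317 - 4P = -99 + 9P gives P* = 32, Q* = 189.
With the subsidy, sellers receive Ps = Pb + 13 for each unit, where Pb is the price buyers pay.
Supply in terms of Pb becomes Qs = -99 + 9(Pb + 13) = 18 + 9Pb. Setting this equal to demand: 317 - 4Pb = 18 + 9Pb, so Pb = 23.
Sellers receive Ps = 23 + 13 = 36; Q' = 317 − 4·23 = 225.
Government outlay = subsidy × quantity = 13 × 225 = 2925.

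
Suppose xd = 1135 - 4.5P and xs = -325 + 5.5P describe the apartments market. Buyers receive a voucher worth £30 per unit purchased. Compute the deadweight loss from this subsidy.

Deadweight loss = £1113.75

Pre-subsidy: 1135 - 4.5P = -325 + 5.5P gives P* = 146, x* = 478.
With the rebate, buyers effectively pay Pb = Ps − 30, where Ps is the price sellers receive.
Demand in terms of Ps becomes xd = 1135 − 4.5(Ps − 30) = 1270 - 4.5Ps. Setting this equal to supply: 1270 - 4.5Ps = -325 + 5.5Ps, so Ps = 159.5.
Buyers pay Pb = 159.5 − 30 = 129.5; x' = -325 + 5.5·159.5 = 552.25.
The subsidy expands output by 552.25 − 478 = 74.25 past the efficient level; on those units the gap between marginal cost and willingness to pay runs from 0 up to 30.
DWL = ½ × 30 × 74.25 = 1113.75.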